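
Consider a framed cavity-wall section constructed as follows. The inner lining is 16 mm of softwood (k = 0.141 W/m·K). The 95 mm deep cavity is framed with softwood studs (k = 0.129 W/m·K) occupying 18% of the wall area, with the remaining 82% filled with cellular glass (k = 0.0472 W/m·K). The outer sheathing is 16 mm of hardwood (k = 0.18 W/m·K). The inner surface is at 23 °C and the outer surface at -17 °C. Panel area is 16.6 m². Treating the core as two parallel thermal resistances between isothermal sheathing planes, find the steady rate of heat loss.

Q ≈ 382 W

Sheathing layers in series; stud and cavity paths in parallel between them.
R_inner = 0.016/(0.141×16.6) = 0.006836 K/W
R_stud  = 0.095/(0.129×0.18×16.6) = 0.2465 K/W
R_cav   = 0.095/(0.0472×0.82×16.6) = 0.1479 K/W
1/R_core = 1/R_stud + 1/R_cav → R_core = 0.09242 K/W
R_outer = 0.016/(0.18×16.6) = 0.005355 K/W
R_total = 0.1046 K/W
Q = ΔT/R_total = 40/0.1046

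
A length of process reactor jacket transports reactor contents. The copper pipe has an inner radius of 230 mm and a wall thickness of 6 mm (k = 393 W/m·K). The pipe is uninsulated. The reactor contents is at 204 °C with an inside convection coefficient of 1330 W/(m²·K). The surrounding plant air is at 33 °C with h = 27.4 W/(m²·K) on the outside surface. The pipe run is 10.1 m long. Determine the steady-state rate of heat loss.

Treating each annulus and film as a series resistance:
R_inner film = 1/(h_i·2πr₁L) = 1/(1330×2π×0.23×10.1) = 5.151×10^-5 K/W
R_copper pipe wall = ln(236/230)/(2π×393×10.1) = 1.033×10^-6 K/W
R_outer film = 1/(h_o·2πr_oL) = 1/(27.4×2π×0.236×10.1) = 0.002437 K/W
R_total = 0.002489 K/W
Q = ΔT/R_total = 171/0.002489

Q ≈ 68700 W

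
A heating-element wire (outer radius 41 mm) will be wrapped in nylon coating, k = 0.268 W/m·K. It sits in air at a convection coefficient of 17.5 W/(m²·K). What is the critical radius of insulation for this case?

For a cylinder r_cr = k/h = 0.268/17.5
r_cr = 15.3 mm; since the bare radius (41 mm) is above r_cr, any added insulation will reduce heat loss.

r_cr ≈ 15.3 mm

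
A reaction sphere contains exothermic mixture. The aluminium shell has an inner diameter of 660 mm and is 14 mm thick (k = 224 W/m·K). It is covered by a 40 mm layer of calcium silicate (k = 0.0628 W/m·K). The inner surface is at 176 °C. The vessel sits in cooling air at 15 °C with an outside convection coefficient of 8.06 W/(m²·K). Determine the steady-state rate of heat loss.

Q ≈ 357 W

Each spherical layer contributes R = (1/r_i − 1/r_o)/(4πk):
R_aluminium shell = (1/0.33 − 1/0.344)/(4π×224) = 4.381×10^-5 K/W
R_calcium silicate = (1/0.344 − 1/0.384)/(4π×0.0628) = 0.3837 K/W
R_outer film = 1/(h·4πr_o²) = 1/(8.06×4π×0.384²) = 0.06696 K/W
R_total = 0.4507 K/W
Q = ΔT/R_total = 161/0.4507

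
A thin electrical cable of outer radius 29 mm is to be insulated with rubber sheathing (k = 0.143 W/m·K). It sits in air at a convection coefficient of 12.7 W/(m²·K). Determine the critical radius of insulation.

r_cr ≈ 11.3 mm

For a cylinder r_cr = k/h = 0.143/12.7
r_cr = 11.3 mm; since the bare radius (29 mm) is above r_cr, any added insulation will reduce heat loss.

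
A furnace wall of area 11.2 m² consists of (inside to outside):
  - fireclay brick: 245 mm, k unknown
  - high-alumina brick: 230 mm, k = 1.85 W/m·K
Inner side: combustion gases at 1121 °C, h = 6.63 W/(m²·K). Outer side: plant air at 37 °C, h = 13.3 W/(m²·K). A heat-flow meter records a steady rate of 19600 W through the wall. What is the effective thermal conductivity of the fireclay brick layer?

k ≈ 0.91 W/(m·K)

Model the wall as resistances in series:
R_inner film = 1/(h_i·A) = 1/(6.63×11.2) = 0.01347 K/W
R_high-alumina brick = L/(kA) = 0.23/(1.85×11.2) = 0.0111 K/W
R_outer film = 1/(h_o·A) = 1/(13.3×11.2) = 0.006713 K/W
Sum of known resistances R_other = 0.03128 K/W
Total R = ΔT/Q = 1084/19600 = 0.05531 K/W
R_fireclay brick = R_total − R_other = 0.02403 K/W
k = L/(R·A) = 0.245/(0.02403×11.2)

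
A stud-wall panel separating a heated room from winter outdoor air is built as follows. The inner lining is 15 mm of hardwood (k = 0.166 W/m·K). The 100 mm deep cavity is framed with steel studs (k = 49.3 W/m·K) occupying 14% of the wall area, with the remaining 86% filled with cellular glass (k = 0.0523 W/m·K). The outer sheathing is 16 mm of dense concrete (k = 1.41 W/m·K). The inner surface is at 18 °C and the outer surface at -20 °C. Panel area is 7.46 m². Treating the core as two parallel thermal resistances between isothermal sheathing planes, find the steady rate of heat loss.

Q ≈ 2440 W

Sheathing layers in series; stud and cavity paths in parallel between them.
R_inner = 0.015/(0.166×7.46) = 0.01211 K/W
R_stud  = 0.1/(49.3×0.14×7.46) = 0.001942 K/W
R_cav   = 0.1/(0.0523×0.86×7.46) = 0.298 K/W
1/R_core = 1/R_stud + 1/R_cav → R_core = 0.00193 K/W
R_outer = 0.016/(1.41×7.46) = 0.001521 K/W
R_total = 0.01556 K/W
Q = ΔT/R_total = 38/0.01556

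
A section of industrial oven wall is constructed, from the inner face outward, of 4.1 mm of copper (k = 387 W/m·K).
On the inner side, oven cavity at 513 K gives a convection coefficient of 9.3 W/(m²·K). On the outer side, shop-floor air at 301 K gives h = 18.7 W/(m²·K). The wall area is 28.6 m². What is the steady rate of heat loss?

Model the wall as resistances in series:
R_inner film = 1/(h_i·A) = 1/(9.3×28.6) = 0.00376 K/W
R_copper = L/(kA) = 0.0041/(387×28.6) = 3.704×10^-7 K/W
R_outer film = 1/(h_o·A) = 1/(18.7×28.6) = 0.00187 K/W
R_total = 0.00563 K/W
Q = ΔT / R_total = 212 / 0.00563

Q ≈ 37700 W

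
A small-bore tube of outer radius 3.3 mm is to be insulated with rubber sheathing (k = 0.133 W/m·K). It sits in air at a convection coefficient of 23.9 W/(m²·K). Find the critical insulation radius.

For a cylinder r_cr = k/h = 0.133/23.9
r_cr = 5.56 mm; since the bare radius (3.3 mm) is below r_cr, adding a thin layer of insulation will *increase* heat loss.

r_cr ≈ 5.56 mm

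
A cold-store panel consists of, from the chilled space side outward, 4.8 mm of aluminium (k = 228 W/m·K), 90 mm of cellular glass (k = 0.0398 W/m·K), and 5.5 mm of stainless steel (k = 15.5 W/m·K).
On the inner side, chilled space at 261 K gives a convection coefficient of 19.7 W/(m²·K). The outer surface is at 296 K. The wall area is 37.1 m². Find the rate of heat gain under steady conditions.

Treating each layer as a thermal resistance in series:
R_inner film = 1/(h_i·A) = 1/(19.7×37.1) = 0.001368 K/W
R_aluminium = L/(kA) = 0.0048/(228×37.1) = 5.675×10^-7 K/W
R_cellular glass = L/(kA) = 0.09/(0.0398×37.1) = 0.06095 K/W
R_stainless steel = L/(kA) = 0.0055/(15.5×37.1) = 9.564×10^-6 K/W
R_total = 0.06233 K/W
Q = ΔT / R_total = 35 / 0.06233

Q ≈ 562 W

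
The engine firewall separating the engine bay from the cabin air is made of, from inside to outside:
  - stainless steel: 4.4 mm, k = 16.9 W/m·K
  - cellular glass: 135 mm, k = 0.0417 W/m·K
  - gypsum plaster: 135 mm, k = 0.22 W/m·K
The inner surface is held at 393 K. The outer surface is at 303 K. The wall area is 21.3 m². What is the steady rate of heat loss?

Q ≈ 498 W

Model the wall as resistances in series:
R_stainless steel = L/(kA) = 0.0044/(16.9×21.3) = 1.222×10^-5 K/W
R_cellular glass = L/(kA) = 0.135/(0.0417×21.3) = 0.152 K/W
R_gypsum plaster = L/(kA) = 0.135/(0.22×21.3) = 0.02881 K/W
R_total = 0.1808 K/W
Q = ΔT / R_total = 90 / 0.1808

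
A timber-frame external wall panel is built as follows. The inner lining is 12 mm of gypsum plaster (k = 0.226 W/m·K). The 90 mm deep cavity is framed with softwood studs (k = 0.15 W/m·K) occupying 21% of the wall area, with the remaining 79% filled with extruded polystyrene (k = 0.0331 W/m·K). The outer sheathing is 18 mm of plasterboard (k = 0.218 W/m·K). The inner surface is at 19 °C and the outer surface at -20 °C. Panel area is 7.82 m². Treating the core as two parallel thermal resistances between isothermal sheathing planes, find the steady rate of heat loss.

Sheathing layers in series; stud and cavity paths in parallel between them.
R_inner = 0.012/(0.226×7.82) = 0.00679 K/W
R_stud  = 0.09/(0.15×0.21×7.82) = 0.3654 K/W
R_cav   = 0.09/(0.0331×0.79×7.82) = 0.4401 K/W
1/R_core = 1/R_stud + 1/R_cav → R_core = 0.1996 K/W
R_outer = 0.018/(0.218×7.82) = 0.01056 K/W
R_total = 0.217 K/W
Q = ΔT/R_total = 39/0.217

Q ≈ 180 W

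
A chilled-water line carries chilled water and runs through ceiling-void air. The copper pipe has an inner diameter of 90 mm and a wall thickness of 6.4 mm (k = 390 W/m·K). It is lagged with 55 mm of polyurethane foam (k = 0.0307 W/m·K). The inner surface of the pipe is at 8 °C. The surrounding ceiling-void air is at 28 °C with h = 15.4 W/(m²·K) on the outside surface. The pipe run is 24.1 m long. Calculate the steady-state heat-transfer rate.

Q ≈ 125 W

Treating each annulus and film as a series resistance:
R_copper pipe wall = ln(51.4/45)/(2π×390×24.1) = 2.252×10^-6 K/W
R_polyurethane foam = ln(106.4/51.4)/(2π×0.0307×24.1) = 0.1565 K/W
R_outer film = 1/(h_o·2πr_oL) = 1/(15.4×2π×0.1064×24.1) = 0.00403 K/W
R_total = 0.1605 K/W
Q = ΔT/R_total = 20/0.1605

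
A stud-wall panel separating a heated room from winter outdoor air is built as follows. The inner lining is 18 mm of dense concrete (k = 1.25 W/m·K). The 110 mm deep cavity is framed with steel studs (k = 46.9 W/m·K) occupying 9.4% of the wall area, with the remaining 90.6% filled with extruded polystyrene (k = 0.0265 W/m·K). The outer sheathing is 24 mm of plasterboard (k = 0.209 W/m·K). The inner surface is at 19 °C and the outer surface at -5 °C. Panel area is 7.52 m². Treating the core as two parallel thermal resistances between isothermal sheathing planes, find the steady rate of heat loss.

Sheathing layers in series; stud and cavity paths in parallel between them.
R_inner = 0.018/(1.25×7.52) = 0.001915 K/W
R_stud  = 0.11/(46.9×0.094×7.52) = 0.003318 K/W
R_cav   = 0.11/(0.0265×0.906×7.52) = 0.6093 K/W
1/R_core = 1/R_stud + 1/R_cav → R_core = 0.0033 K/W
R_outer = 0.024/(0.209×7.52) = 0.01527 K/W
R_total = 0.02049 K/W
Q = ΔT/R_total = 24/0.02049

Q ≈ 1170 W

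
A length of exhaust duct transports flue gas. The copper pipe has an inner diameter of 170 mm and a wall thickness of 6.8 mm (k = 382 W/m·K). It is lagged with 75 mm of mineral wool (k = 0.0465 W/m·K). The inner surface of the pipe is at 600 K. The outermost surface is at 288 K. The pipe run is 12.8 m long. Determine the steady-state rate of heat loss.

Q ≈ 1950 W

Radial resistances (cylindrical: R_cond = ln(r_o/r_i)/(2πkL), R_conv = 1/(h·2πrL)):
R_copper pipe wall = ln(91.8/85)/(2π×382×12.8) = 2.505×10^-6 K/W
R_mineral wool = ln(166.8/91.8)/(2π×0.0465×12.8) = 0.1597 K/W
R_total = 0.1597 K/W
Q = ΔT/R_total = 312/0.1597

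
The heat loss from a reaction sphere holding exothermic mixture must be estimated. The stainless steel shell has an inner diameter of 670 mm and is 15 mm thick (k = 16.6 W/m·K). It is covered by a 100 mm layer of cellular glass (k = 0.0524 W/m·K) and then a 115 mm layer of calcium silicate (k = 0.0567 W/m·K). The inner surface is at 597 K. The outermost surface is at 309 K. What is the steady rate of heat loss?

Each spherical layer contributes R = (1/r_i − 1/r_o)/(4πk):
R_stainless steel shell = (1/0.335 − 1/0.35)/(4π×16.6) = 6.133×10^-4 K/W
R_cellular glass = (1/0.35 − 1/0.45)/(4π×0.0524) = 0.9642 K/W
R_calcium silicate = (1/0.45 − 1/0.565)/(4π×0.0567) = 0.6348 K/W
R_total = 1.6 K/W
Q = ΔT/R_total = 288/1.6

Q ≈ 180 W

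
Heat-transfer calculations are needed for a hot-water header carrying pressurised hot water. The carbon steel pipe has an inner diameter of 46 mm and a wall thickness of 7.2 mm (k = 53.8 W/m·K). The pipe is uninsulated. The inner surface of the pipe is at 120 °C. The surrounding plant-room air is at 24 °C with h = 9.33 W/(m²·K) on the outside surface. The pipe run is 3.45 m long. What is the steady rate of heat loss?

Cylindrical conduction, so R = ln(r₂/r₁)/(2πkL) per layer, in series:
R_carbon steel pipe wall = ln(30.2/23)/(2π×53.8×3.45) = 2.335×10^-4 K/W
R_outer film = 1/(h_o·2πr_oL) = 1/(9.33×2π×0.0302×3.45) = 0.1637 K/W
R_total = 0.164 K/W
Q = ΔT/R_total = 96/0.164

Q ≈ 586 W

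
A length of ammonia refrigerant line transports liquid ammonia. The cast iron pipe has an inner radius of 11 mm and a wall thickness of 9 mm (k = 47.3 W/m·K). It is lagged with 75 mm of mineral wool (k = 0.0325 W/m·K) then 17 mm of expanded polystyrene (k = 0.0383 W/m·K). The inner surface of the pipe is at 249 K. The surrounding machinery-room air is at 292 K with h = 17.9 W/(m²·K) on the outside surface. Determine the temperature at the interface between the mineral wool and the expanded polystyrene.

T ≈ 288 K

For a radial system each layer contributes R = ln(r_out/r_in)/(2πkL); films add R = 1/(hA).
R_cast iron pipe wall = ln(20/11)/(2π×47.3×1) = 0.002012 K/W
R_mineral wool = ln(95/20)/(2π×0.0325×1) = 7.63 K/W
R_expanded polystyrene = ln(112/95)/(2π×0.0383×1) = 0.6841 K/W
R_outer film = 1/(h_o·2πr_oL) = 1/(17.9×2π×0.112×1) = 0.07939 K/W
R_total = 8.396 K/W
Q = ΔT/R_total = 43/8.396
Q = 5.12 W/m
T_interface = T_inner + Q·ΣR(inner→interface) = 249 + 5.12×7.632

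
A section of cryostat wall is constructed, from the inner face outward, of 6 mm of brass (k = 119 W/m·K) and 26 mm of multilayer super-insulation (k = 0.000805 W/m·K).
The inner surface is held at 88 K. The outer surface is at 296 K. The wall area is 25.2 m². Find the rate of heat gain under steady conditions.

Q ≈ 162 W

Treating each layer as a thermal resistance in series:
R_brass = L/(kA) = 0.006/(119×25.2) = 2.001×10^-6 K/W
R_multilayer super-insulation = L/(kA) = 0.026/(0.000805×25.2) = 1.282 K/W
R_total = 1.282 K/W
Q = ΔT / R_total = 208 / 1.282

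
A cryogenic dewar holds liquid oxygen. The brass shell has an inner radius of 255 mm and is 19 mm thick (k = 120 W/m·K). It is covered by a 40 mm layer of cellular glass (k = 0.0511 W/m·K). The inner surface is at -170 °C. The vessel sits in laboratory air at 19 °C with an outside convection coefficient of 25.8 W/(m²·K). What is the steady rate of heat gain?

Q ≈ 250 W

Each spherical layer contributes R = (1/r_i − 1/r_o)/(4πk):
R_brass shell = (1/0.255 − 1/0.274)/(4π×120) = 1.803×10^-4 K/W
R_cellular glass = (1/0.274 − 1/0.314)/(4π×0.0511) = 0.724 K/W
R_outer film = 1/(h·4πr_o²) = 1/(25.8×4π×0.314²) = 0.03128 K/W
R_total = 0.7555 K/W
Q = ΔT/R_total = 189/0.7555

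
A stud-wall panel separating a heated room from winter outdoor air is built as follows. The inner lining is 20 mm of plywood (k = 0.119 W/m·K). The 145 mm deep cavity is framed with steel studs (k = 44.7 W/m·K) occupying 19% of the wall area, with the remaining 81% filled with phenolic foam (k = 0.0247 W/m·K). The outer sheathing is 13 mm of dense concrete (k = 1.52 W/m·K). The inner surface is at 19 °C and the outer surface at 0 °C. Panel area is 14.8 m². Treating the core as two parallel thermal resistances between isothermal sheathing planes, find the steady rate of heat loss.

Q ≈ 1450 W

Sheathing layers in series; stud and cavity paths in parallel between them.
R_inner = 0.02/(0.119×14.8) = 0.01136 K/W
R_stud  = 0.145/(44.7×0.19×14.8) = 0.001154 K/W
R_cav   = 0.145/(0.0247×0.81×14.8) = 0.4897 K/W
1/R_core = 1/R_stud + 1/R_cav → R_core = 0.001151 K/W
R_outer = 0.013/(1.52×14.8) = 5.779×10^-4 K/W
R_total = 0.01308 K/W
Q = ΔT/R_total = 19/0.01308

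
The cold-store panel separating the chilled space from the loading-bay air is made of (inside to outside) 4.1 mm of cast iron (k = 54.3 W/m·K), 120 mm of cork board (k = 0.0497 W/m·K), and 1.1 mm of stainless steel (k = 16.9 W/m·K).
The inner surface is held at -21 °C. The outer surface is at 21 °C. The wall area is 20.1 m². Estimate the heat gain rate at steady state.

Q ≈ 350 W

Using the resistance-network approach (series):
R_cast iron = L/(kA) = 0.0041/(54.3×20.1) = 3.757×10^-6 K/W
R_cork board = L/(kA) = 0.12/(0.0497×20.1) = 0.1201 K/W
R_stainless steel = L/(kA) = 0.0011/(16.9×20.1) = 3.238×10^-6 K/W
R_total = 0.1201 K/W
Q = ΔT / R_total = 42 / 0.1201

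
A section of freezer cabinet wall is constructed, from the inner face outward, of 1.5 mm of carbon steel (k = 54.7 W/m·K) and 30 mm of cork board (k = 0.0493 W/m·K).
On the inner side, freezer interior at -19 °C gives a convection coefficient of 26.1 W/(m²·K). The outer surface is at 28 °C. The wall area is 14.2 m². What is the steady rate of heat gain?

Using the resistance-network approach (series):
R_inner film = 1/(h_i·A) = 1/(26.1×14.2) = 0.002698 K/W
R_carbon steel = L/(kA) = 0.0015/(54.7×14.2) = 1.931×10^-6 K/W
R_cork board = L/(kA) = 0.03/(0.0493×14.2) = 0.04285 K/W
R_total = 0.04555 K/W
Q = ΔT / R_total = 47 / 0.04555

Q ≈ 1030 W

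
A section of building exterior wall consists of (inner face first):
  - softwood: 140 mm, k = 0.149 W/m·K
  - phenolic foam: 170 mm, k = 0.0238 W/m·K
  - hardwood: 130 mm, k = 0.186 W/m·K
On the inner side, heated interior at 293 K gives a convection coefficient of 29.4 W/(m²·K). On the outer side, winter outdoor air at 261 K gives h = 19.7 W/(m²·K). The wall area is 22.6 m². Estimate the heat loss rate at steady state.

Using the resistance-network approach (series):
R_inner film = 1/(h_i·A) = 1/(29.4×22.6) = 0.001505 K/W
R_softwood = L/(kA) = 0.14/(0.149×22.6) = 0.04158 K/W
R_phenolic foam = L/(kA) = 0.17/(0.0238×22.6) = 0.3161 K/W
R_hardwood = L/(kA) = 0.13/(0.186×22.6) = 0.03093 K/W
R_outer film = 1/(h_o·A) = 1/(19.7×22.6) = 0.002246 K/W
R_total = 0.3923 K/W
Q = ΔT / R_total = 32 / 0.3923

Q ≈ 81.6 W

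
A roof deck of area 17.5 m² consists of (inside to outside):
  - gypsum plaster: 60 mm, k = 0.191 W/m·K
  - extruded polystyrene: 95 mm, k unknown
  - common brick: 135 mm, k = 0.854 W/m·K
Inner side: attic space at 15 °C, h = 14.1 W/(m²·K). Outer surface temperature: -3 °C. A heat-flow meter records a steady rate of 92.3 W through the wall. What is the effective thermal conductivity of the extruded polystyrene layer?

Series thermal resistances:
R_inner film = 1/(h_i·A) = 1/(14.1×17.5) = 0.004053 K/W
R_gypsum plaster = L/(kA) = 0.06/(0.191×17.5) = 0.01795 K/W
R_common brick = L/(kA) = 0.135/(0.854×17.5) = 0.009033 K/W
Sum of known resistances R_other = 0.03104 K/W
Total R = ΔT/Q = 18/92.3 = 0.195 K/W
R_extruded polystyrene = R_total − R_other = 0.164 K/W
k = L/(R·A) = 0.095/(0.164×17.5)

k ≈ 0.0331 W/(m·K)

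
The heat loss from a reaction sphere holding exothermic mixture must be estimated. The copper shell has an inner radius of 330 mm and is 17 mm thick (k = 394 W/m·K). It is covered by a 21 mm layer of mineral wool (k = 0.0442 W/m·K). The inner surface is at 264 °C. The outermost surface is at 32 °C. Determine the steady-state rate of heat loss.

Spherical conduction: R = (1/r_in − 1/r_out)/(4πk) per layer; series-sum.
R_copper shell = (1/0.33 − 1/0.347)/(4π×394) = 2.998×10^-5 K/W
R_mineral wool = (1/0.347 − 1/0.368)/(4π×0.0442) = 0.2961 K/W
R_total = 0.2961 K/W
Q = ΔT/R_total = 232/0.2961

Q ≈ 783 W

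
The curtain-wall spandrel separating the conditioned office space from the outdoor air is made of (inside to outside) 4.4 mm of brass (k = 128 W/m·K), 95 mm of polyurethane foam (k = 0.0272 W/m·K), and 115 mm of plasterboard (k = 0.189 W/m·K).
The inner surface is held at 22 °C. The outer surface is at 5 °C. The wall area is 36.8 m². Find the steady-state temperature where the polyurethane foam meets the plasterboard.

Thermal resistances in series:
R_brass = L/(kA) = 0.0044/(128×36.8) = 9.341×10^-7 K/W
R_polyurethane foam = L/(kA) = 0.095/(0.0272×36.8) = 0.09491 K/W
R_plasterboard = L/(kA) = 0.115/(0.189×36.8) = 0.01653 K/W
R_total = 0.1114 K/W;  Q = ΔT/R_total = 17/0.1114 = 152.5 W
T_interface = T_inner − Q·ΣR(inner→interface) = 22 − 153×0.09491

T ≈ 7.52 °C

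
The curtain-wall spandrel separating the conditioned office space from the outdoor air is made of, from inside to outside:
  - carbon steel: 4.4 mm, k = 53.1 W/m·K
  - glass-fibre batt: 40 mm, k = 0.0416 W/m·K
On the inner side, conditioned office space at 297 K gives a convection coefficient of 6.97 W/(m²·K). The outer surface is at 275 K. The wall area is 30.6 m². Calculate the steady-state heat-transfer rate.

Q ≈ 609 W

Series thermal resistances:
R_inner film = 1/(h_i·A) = 1/(6.97×30.6) = 0.004689 K/W
R_carbon steel = L/(kA) = 0.0044/(53.1×30.6) = 2.708×10^-6 K/W
R_glass-fibre batt = L/(kA) = 0.04/(0.0416×30.6) = 0.03142 K/W
R_total = 0.03611 K/W
Q = ΔT / R_total = 22 / 0.03611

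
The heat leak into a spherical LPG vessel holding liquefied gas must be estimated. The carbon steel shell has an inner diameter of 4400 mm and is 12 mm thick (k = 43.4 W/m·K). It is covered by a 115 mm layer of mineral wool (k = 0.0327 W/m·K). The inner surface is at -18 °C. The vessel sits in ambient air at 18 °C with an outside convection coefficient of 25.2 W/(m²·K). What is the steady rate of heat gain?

Q ≈ 655 W

For a spherical shell R = (1/r₁ − 1/r₂)/(4πk); film R = 1/(h·4πr²). In series:
R_carbon steel shell = (1/2.2 − 1/2.212)/(4π×43.4) = 4.521×10^-6 K/W
R_mineral wool = (1/2.212 − 1/2.327)/(4π×0.0327) = 0.05437 K/W
R_outer film = 1/(h·4πr_o²) = 1/(25.2×4π×2.327²) = 5.832×10^-4 K/W
R_total = 0.05496 K/W
Q = ΔT/R_total = 36/0.05496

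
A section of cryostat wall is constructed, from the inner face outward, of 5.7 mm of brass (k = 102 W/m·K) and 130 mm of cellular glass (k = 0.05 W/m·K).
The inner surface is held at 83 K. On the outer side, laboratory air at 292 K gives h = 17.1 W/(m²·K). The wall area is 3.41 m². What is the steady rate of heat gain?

Q ≈ 268 W

Series thermal resistances:
R_brass = L/(kA) = 0.0057/(102×3.41) = 1.639×10^-5 K/W
R_cellular glass = L/(kA) = 0.13/(0.05×3.41) = 0.7625 K/W
R_outer film = 1/(h_o·A) = 1/(17.1×3.41) = 0.01715 K/W
R_total = 0.7796 K/W
Q = ΔT / R_total = 209 / 0.7796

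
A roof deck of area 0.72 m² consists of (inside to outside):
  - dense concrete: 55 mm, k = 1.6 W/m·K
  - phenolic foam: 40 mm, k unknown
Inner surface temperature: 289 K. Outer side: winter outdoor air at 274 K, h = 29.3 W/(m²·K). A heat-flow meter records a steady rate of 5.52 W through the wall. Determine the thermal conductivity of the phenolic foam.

k ≈ 0.0212 W/(m·K)

Series thermal resistances:
R_dense concrete = L/(kA) = 0.055/(1.6×0.72) = 0.04774 K/W
R_outer film = 1/(h_o·A) = 1/(29.3×0.72) = 0.0474 K/W
Sum of known resistances R_other = 0.09515 K/W
Total R = ΔT/Q = 15/5.52 = 2.717 K/W
R_phenolic foam = R_total − R_other = 2.622 K/W
k = L/(R·A) = 0.04/(2.622×0.72)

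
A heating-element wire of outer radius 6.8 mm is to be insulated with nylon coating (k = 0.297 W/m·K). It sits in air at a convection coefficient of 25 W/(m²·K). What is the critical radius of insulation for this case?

For a cylinder r_cr = k/h = 0.297/25
r_cr = 11.9 mm; since the bare radius (6.8 mm) is below r_cr, adding a thin layer of insulation will *increase* heat loss.

r_cr ≈ 11.9 mm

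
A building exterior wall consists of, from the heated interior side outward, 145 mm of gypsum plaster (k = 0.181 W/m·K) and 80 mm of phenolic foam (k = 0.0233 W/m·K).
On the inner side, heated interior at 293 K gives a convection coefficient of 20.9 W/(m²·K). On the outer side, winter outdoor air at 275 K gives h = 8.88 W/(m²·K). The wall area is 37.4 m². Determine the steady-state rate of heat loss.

Series thermal resistances:
R_inner film = 1/(h_i·A) = 1/(20.9×37.4) = 0.001279 K/W
R_gypsum plaster = L/(kA) = 0.145/(0.181×37.4) = 0.02142 K/W
R_phenolic foam = L/(kA) = 0.08/(0.0233×37.4) = 0.0918 K/W
R_outer film = 1/(h_o·A) = 1/(8.88×37.4) = 0.003011 K/W
R_total = 0.1175 K/W
Q = ΔT / R_total = 18 / 0.1175

Q ≈ 153 W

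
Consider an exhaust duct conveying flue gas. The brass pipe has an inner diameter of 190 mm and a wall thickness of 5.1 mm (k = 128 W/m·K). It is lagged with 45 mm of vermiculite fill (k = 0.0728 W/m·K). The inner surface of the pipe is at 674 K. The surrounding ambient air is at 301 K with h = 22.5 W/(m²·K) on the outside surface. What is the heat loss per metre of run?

Treating each annulus and film as a series resistance:
R_brass pipe wall = ln(100.1/95)/(2π×128×1) = 6.502×10^-5 K/W
R_vermiculite fill = ln(145.1/100.1)/(2π×0.0728×1) = 0.8116 K/W
R_outer film = 1/(h_o·2πr_oL) = 1/(22.5×2π×0.1451×1) = 0.04875 K/W
R_total = 0.8604 K/W
Q = ΔT/R_total = 373/0.8604

q′ ≈ 433 W/m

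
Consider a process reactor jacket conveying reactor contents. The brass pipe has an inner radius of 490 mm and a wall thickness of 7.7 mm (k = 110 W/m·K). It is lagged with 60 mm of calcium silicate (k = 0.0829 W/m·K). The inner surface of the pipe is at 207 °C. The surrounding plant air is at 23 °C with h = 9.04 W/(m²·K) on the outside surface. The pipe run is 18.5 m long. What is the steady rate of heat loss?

Q ≈ 13600 W

Per-layer cylindrical resistances, series-summed:
R_brass pipe wall = ln(497.7/490)/(2π×110×18.5) = 1.219×10^-6 K/W
R_calcium silicate = ln(557.7/497.7)/(2π×0.0829×18.5) = 0.01181 K/W
R_outer film = 1/(h_o·2πr_oL) = 1/(9.04×2π×0.5577×18.5) = 0.001706 K/W
R_total = 0.01352 K/W
Q = ΔT/R_total = 184/0.01352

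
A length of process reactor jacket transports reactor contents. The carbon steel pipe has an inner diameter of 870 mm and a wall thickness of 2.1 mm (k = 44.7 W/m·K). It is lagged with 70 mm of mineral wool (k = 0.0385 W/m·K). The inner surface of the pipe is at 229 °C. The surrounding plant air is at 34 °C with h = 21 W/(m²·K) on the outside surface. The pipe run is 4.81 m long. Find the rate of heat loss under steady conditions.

For a radial system each layer contributes R = ln(r_out/r_in)/(2πkL); films add R = 1/(hA).
R_carbon steel pipe wall = ln(437.1/435)/(2π×44.7×4.81) = 3.565×10^-6 K/W
R_mineral wool = ln(507.1/437.1)/(2π×0.0385×4.81) = 0.1277 K/W
R_outer film = 1/(h_o·2πr_oL) = 1/(21×2π×0.5071×4.81) = 0.003107 K/W
R_total = 0.1308 K/W
Q = ΔT/R_total = 195/0.1308

Q ≈ 1490 W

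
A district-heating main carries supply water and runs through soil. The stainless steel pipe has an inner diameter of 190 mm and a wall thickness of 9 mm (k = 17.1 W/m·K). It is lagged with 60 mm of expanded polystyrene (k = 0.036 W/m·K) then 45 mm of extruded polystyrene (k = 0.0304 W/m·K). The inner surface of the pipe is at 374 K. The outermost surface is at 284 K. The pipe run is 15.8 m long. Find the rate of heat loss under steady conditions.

Treating each annulus and film as a series resistance:
R_stainless steel pipe wall = ln(104/95)/(2π×17.1×15.8) = 5.332×10^-5 K/W
R_expanded polystyrene = ln(164/104)/(2π×0.036×15.8) = 0.1274 K/W
R_extruded polystyrene = ln(209/164)/(2π×0.0304×15.8) = 0.08034 K/W
R_total = 0.2078 K/W
Q = ΔT/R_total = 90/0.2078

Q ≈ 433 W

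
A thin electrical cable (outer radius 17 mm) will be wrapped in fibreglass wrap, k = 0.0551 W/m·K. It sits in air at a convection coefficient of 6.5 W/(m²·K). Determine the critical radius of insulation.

For a cylinder r_cr = k/h = 0.0551/6.5
r_cr = 8.48 mm; since the bare radius (17 mm) is above r_cr, any added insulation will reduce heat loss.

r_cr ≈ 8.48 mm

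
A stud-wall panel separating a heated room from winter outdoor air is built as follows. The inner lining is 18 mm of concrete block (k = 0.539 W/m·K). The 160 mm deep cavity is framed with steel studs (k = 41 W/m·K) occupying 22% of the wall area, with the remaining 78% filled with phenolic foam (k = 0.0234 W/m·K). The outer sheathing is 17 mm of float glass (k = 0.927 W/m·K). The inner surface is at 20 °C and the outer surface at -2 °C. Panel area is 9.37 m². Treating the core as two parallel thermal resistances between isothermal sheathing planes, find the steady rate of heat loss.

Sheathing layers in series; stud and cavity paths in parallel between them.
R_inner = 0.018/(0.539×9.37) = 0.003564 K/W
R_stud  = 0.16/(41×0.22×9.37) = 0.001893 K/W
R_cav   = 0.16/(0.0234×0.78×9.37) = 0.9356 K/W
1/R_core = 1/R_stud + 1/R_cav → R_core = 0.001889 K/W
R_outer = 0.017/(0.927×9.37) = 0.001957 K/W
R_total = 0.007411 K/W
Q = ΔT/R_total = 22/0.007411

Q ≈ 2970 W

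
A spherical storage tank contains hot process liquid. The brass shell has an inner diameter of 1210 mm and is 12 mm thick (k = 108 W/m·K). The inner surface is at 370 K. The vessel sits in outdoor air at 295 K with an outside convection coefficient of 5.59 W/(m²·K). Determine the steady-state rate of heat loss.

For a spherical shell R = (1/r₁ − 1/r₂)/(4πk); film R = 1/(h·4πr²). In series:
R_brass shell = (1/0.605 − 1/0.617)/(4π×108) = 2.369×10^-5 K/W
R_outer film = 1/(h·4πr_o²) = 1/(5.59×4π×0.617²) = 0.03739 K/W
R_total = 0.03742 K/W
Q = ΔT/R_total = 75/0.03742

Q ≈ 2000 W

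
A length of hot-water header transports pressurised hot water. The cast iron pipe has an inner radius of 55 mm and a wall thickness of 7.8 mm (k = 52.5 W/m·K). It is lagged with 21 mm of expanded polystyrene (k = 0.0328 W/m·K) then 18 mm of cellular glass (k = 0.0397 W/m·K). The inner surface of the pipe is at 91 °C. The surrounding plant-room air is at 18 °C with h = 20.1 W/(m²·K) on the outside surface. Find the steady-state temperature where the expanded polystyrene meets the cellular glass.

For a radial system each layer contributes R = ln(r_out/r_in)/(2πkL); films add R = 1/(hA).
R_cast iron pipe wall = ln(62.8/55)/(2π×52.5×1) = 4.02×10^-4 K/W
R_expanded polystyrene = ln(83.8/62.8)/(2π×0.0328×1) = 1.4 K/W
R_cellular glass = ln(101.8/83.8)/(2π×0.0397×1) = 0.78 K/W
R_outer film = 1/(h_o·2πr_oL) = 1/(20.1×2π×0.1018×1) = 0.07778 K/W
R_total = 2.258 K/W
Q = ΔT/R_total = 73/2.258
Q = 32.3 W/m
T_interface = T_inner − Q·ΣR(inner→interface) = 91 − 32.3×1.4

T ≈ 45.7 °C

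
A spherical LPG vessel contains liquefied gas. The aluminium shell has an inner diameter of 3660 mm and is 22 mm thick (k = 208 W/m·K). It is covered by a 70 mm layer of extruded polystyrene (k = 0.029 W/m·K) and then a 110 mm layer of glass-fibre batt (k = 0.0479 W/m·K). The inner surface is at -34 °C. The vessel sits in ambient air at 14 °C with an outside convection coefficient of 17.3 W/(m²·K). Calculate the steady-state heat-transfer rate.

Radial (spherical) resistances in series:
R_aluminium shell = (1/1.83 − 1/1.852)/(4π×208) = 2.483×10^-6 K/W
R_extruded polystyrene = (1/1.852 − 1/1.922)/(4π×0.029) = 0.05396 K/W
R_glass-fibre batt = (1/1.922 − 1/2.032)/(4π×0.0479) = 0.04679 K/W
R_outer film = 1/(h·4πr_o²) = 1/(17.3×4π×2.032²) = 0.001114 K/W
R_total = 0.1019 K/W
Q = ΔT/R_total = 48/0.1019

Q ≈ 471 W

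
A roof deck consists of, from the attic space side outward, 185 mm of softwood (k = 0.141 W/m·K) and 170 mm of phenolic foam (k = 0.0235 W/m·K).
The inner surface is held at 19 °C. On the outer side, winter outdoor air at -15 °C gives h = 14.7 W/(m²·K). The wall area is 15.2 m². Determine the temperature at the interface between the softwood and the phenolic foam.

T ≈ 13.8 °C

Using the resistance-network approach (series):
R_softwood = L/(kA) = 0.185/(0.141×15.2) = 0.08632 K/W
R_phenolic foam = L/(kA) = 0.17/(0.0235×15.2) = 0.4759 K/W
R_outer film = 1/(h_o·A) = 1/(14.7×15.2) = 0.004475 K/W
R_total = 0.5667 K/W;  Q = ΔT/R_total = 34/0.5667 = 59.99 W
T_interface = T_inner − Q·ΣR(inner→interface) = 19 − 60×0.08632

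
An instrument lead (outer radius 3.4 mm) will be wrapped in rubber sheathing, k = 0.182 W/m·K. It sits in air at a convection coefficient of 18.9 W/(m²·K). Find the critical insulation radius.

For a cylinder r_cr = k/h = 0.182/18.9
r_cr = 9.63 mm; since the bare radius (3.4 mm) is below r_cr, adding a thin layer of insulation will *increase* heat loss.

r_cr ≈ 9.63 mm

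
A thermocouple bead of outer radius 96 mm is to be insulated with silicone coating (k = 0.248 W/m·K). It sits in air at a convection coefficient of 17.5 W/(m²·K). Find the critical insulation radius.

For a sphere r_cr = 2k/h = 2×0.248/17.5
r_cr = 28.3 mm; since the bare radius (96 mm) is above r_cr, any added insulation will reduce heat loss.

r_cr ≈ 28.3 mm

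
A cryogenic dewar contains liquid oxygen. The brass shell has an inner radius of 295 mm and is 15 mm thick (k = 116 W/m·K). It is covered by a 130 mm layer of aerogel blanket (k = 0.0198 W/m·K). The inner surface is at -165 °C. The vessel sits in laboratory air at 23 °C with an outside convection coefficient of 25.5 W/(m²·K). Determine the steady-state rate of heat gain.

Q ≈ 48.9 W

Each spherical layer contributes R = (1/r_i − 1/r_o)/(4πk):
R_brass shell = (1/0.295 − 1/0.31)/(4π×116) = 1.125×10^-4 K/W
R_aerogel blanket = (1/0.31 − 1/0.44)/(4π×0.0198) = 3.83 K/W
R_outer film = 1/(h·4πr_o²) = 1/(25.5×4π×0.44²) = 0.01612 K/W
R_total = 3.847 K/W
Q = ΔT/R_total = 188/3.847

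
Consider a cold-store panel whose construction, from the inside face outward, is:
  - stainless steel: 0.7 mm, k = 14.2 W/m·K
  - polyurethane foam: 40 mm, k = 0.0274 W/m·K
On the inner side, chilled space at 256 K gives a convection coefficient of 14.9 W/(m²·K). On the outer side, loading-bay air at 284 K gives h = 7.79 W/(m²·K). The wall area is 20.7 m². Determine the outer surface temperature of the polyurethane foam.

Treating each layer as a thermal resistance in series:
R_inner film = 1/(h_i·A) = 1/(14.9×20.7) = 0.003242 K/W
R_stainless steel = L/(kA) = 0.0007/(14.2×20.7) = 2.381×10^-6 K/W
R_polyurethane foam = L/(kA) = 0.04/(0.0274×20.7) = 0.07052 K/W
R_outer film = 1/(h_o·A) = 1/(7.79×20.7) = 0.006201 K/W
R_total = 0.07997 K/W;  Q = ΔT/R_total = 28/0.07997 = 350.1 W
T_interface = T_inner + Q·ΣR(inner→interface) = 256 + 350×0.07377

T ≈ 282 K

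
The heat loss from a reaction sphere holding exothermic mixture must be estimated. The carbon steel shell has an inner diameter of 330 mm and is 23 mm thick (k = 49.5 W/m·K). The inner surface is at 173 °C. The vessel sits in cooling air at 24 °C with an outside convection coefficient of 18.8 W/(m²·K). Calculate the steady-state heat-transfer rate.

Spherical conduction: R = (1/r_in − 1/r_out)/(4πk) per layer; series-sum.
R_carbon steel shell = (1/0.165 − 1/0.188)/(4π×49.5) = 0.001192 K/W
R_outer film = 1/(h·4πr_o²) = 1/(18.8×4π×0.188²) = 0.1198 K/W
R_total = 0.121 K/W
Q = ΔT/R_total = 149/0.121

Q ≈ 1230 W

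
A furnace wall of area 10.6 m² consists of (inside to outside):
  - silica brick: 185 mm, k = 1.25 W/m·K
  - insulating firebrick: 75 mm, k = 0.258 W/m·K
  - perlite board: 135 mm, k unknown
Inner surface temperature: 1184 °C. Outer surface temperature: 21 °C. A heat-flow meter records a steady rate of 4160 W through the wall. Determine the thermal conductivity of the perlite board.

Series thermal resistances:
R_silica brick = L/(kA) = 0.185/(1.25×10.6) = 0.01396 K/W
R_insulating firebrick = L/(kA) = 0.075/(0.258×10.6) = 0.02742 K/W
Sum of known resistances R_other = 0.04139 K/W
Total R = ΔT/Q = 1163/4160 = 0.2796 K/W
R_perlite board = R_total − R_other = 0.2382 K/W
k = L/(R·A) = 0.135/(0.2382×10.6)

k ≈ 0.0535 W/(m·K)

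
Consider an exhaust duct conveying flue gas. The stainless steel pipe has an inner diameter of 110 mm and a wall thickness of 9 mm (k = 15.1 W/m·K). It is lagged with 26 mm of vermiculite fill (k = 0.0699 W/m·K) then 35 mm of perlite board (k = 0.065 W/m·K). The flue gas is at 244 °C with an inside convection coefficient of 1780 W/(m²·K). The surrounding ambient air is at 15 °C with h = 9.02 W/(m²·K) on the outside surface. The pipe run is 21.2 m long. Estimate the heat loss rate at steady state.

For a radial system each layer contributes R = ln(r_out/r_in)/(2πkL); films add R = 1/(hA).
R_inner film = 1/(h_i·2πr₁L) = 1/(1780×2π×0.055×21.2) = 7.668×10^-5 K/W
R_stainless steel pipe wall = ln(64/55)/(2π×15.1×21.2) = 7.535×10^-5 K/W
R_vermiculite fill = ln(90/64)/(2π×0.0699×21.2) = 0.03662 K/W
R_perlite board = ln(125/90)/(2π×0.065×21.2) = 0.03794 K/W
R_outer film = 1/(h_o·2πr_oL) = 1/(9.02×2π×0.125×21.2) = 0.006658 K/W
R_total = 0.08137 K/W
Q = ΔT/R_total = 229/0.08137

Q ≈ 2810 W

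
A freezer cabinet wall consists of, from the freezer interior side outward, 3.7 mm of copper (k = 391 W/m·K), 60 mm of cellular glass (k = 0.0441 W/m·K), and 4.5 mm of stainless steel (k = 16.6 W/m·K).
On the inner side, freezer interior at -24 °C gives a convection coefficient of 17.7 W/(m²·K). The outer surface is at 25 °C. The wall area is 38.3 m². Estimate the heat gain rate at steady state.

Series thermal resistances:
R_inner film = 1/(h_i·A) = 1/(17.7×38.3) = 0.001475 K/W
R_copper = L/(kA) = 0.0037/(391×38.3) = 2.471×10^-7 K/W
R_cellular glass = L/(kA) = 0.06/(0.0441×38.3) = 0.03552 K/W
R_stainless steel = L/(kA) = 0.0045/(16.6×38.3) = 7.078×10^-6 K/W
R_total = 0.03701 K/W
Q = ΔT / R_total = 49 / 0.03701

Q ≈ 1320 W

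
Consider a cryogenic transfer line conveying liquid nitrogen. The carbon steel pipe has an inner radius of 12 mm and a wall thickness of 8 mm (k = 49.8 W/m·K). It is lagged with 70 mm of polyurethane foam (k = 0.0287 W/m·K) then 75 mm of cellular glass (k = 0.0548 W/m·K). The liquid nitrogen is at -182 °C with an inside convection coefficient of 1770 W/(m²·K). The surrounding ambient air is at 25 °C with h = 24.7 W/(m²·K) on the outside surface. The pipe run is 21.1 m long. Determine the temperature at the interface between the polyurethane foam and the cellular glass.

Cylindrical conduction, so R = ln(r₂/r₁)/(2πkL) per layer, in series:
R_inner film = 1/(h_i·2πr₁L) = 1/(1770×2π×0.012×21.1) = 3.551×10^-4 K/W
R_carbon steel pipe wall = ln(20/12)/(2π×49.8×21.1) = 7.737×10^-5 K/W
R_polyurethane foam = ln(90/20)/(2π×0.0287×21.1) = 0.3953 K/W
R_cellular glass = ln(165/90)/(2π×0.0548×21.1) = 0.08343 K/W
R_outer film = 1/(h_o·2πr_oL) = 1/(24.7×2π×0.165×21.1) = 0.001851 K/W
R_total = 0.481 K/W
Q = ΔT/R_total = 207/0.481
Q = 430 W
T_interface = T_inner + Q·ΣR(inner→interface) = -182 + 430×0.3957

T ≈ -11.7 °C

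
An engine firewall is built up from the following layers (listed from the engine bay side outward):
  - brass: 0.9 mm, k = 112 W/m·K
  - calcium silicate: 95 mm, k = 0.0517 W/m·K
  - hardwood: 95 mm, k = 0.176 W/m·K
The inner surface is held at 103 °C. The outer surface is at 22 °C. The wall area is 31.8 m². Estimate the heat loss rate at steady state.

Model the wall as resistances in series:
R_brass = L/(kA) = 0.0009/(112×31.8) = 2.527×10^-7 K/W
R_calcium silicate = L/(kA) = 0.095/(0.0517×31.8) = 0.05778 K/W
R_hardwood = L/(kA) = 0.095/(0.176×31.8) = 0.01697 K/W
R_total = 0.07476 K/W
Q = ΔT / R_total = 81 / 0.07476

Q ≈ 1080 W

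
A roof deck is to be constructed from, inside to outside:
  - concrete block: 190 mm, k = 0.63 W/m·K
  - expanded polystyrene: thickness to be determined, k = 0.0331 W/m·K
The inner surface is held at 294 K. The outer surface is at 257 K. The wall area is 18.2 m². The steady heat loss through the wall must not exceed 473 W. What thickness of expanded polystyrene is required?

Series thermal resistances:
R_concrete block = L/(kA) = 0.19/(0.63×18.2) = 0.01657 K/W
Sum of the known resistances R_other = 0.01657 K/W
Required total resistance R_tot = ΔT/Q_allow = 37/473 = 0.07822 K/W
R_expanded polystyrene = R_tot − R_other = 0.06165 K/W
L = R·k·A = 0.06165×0.0331×18.2

L ≈ 37.1 mm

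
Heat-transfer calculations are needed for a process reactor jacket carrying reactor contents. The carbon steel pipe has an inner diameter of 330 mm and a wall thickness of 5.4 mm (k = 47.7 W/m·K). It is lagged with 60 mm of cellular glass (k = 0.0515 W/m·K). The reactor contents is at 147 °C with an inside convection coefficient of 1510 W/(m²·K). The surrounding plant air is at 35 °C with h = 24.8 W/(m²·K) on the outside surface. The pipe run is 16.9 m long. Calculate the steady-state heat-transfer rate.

Q ≈ 1970 W

Treating each annulus and film as a series resistance:
R_inner film = 1/(h_i·2πr₁L) = 1/(1510×2π×0.165×16.9) = 3.78×10^-5 K/W
R_carbon steel pipe wall = ln(170.4/165)/(2π×47.7×16.9) = 6.358×10^-6 K/W
R_cellular glass = ln(230.4/170.4)/(2π×0.0515×16.9) = 0.05516 K/W
R_outer film = 1/(h_o·2πr_oL) = 1/(24.8×2π×0.2304×16.9) = 0.001648 K/W
R_total = 0.05686 K/W
Q = ΔT/R_total = 112/0.05686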